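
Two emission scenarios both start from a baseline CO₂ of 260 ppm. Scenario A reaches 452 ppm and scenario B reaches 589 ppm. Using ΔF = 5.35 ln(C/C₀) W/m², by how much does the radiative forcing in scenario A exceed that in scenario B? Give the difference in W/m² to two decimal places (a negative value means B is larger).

ΔF_A − ΔF_B = -1.42 W/m²

ΔF_A = 5.35 ln(452/260) = 5.35 × 0.55300 = 2.9586 W/m².
ΔF_B = 5.35 ln(589/260) = 5.35 × 0.81774 = 4.3749 W/m².
Difference: 2.9586 − 4.3749 = -1.4163 W/m².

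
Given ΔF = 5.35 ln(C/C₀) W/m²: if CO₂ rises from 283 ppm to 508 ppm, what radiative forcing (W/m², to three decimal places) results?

CO₂: 5.35 × ln(508/283) = 5.35 × ln(1.79505) = 5.35 × 0.58503 = 3.1299 W/m².

ΔF = 3.130 W/m²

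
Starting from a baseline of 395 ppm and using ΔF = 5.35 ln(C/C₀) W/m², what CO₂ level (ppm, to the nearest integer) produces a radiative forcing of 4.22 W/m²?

Set 5.35 ln(C/395) = 4.22, so ln(C/395) = 4.22/5.35 = 0.78879.
Then C/395 = e^0.78879 = 2.20073, giving C = 395 × 2.20073 = 869.29 ppm.

C ≈ 869 ppm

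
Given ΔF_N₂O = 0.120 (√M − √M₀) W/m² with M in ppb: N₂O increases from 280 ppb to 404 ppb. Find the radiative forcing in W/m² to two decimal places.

ΔF = 0.40 W/m²

N₂O: 0.120 × (√404 − √280) = 0.120 × (20.0998 − 16.7332) = 0.120 × 3.3666 = 0.4040 W/m².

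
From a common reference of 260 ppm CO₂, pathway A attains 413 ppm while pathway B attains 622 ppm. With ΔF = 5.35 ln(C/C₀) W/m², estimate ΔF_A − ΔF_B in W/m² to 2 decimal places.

ΔF_A − ΔF_B = -2.19 W/m²

ΔF_A = 5.35 ln(413/260) = 5.35 × 0.46277 = 2.4758 W/m².
ΔF_B = 5.35 ln(622/260) = 5.35 × 0.87226 = 4.6666 W/m².
Difference: 2.4758 − 4.6666 = -2.1908 W/m².
(Equivalently, ΔF_A − ΔF_B = 5.35 ln(413/622) = 5.35 × -0.40949 = -2.1908 W/m².)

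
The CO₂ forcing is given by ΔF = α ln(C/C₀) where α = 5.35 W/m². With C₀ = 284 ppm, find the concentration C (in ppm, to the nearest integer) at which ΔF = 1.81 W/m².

Set 5.35 ln(C/284) = 1.81, so ln(C/284) = 1.81/5.35 = 0.33832.
Then C/284 = e^0.33832 = 1.40259, giving C = 284 × 1.40259 = 398.34 ppm.

C ≈ 398 ppm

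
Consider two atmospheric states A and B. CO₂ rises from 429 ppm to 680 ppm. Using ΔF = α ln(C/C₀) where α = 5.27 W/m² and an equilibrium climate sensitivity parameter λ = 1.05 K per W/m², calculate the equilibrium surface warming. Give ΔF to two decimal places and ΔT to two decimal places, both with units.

CO₂: 5.27 × ln(680/429) = 5.27 × ln(1.58508) = 5.27 × 0.46063 = 2.4275 W/m².
ΔT = λ ΔF = 1.05 × 2.43 = 2.5515 K.

ΔF = 2.43 W/m²; ΔT = 2.55 K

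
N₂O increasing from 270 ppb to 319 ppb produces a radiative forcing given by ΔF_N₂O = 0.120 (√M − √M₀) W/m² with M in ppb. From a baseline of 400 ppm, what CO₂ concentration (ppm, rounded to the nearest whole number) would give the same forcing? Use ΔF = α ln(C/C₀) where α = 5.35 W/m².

N₂O forcing: 0.120 × (√319 − √270) = 0.120 × (17.8606 − 16.4317) = 0.120 × 1.4289 = 0.17147 W/m².
Set 5.35 ln(C/400) = 0.17147: ln(C/400) = 0.17147/5.35 = 0.03205, so C = 400 × e^0.03205 = 400 × 1.03257 = 413.03 ppm.

C ≈ 413 ppm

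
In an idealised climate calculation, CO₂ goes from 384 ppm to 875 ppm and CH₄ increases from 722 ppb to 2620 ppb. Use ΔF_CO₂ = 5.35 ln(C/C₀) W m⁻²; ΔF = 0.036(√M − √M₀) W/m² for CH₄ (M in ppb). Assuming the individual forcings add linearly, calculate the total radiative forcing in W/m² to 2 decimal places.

ΔF = 5.28 W/m²

CO₂: 5.35 × ln(875/384) = 5.35 × ln(2.27865) = 5.35 × 0.82358 = 4.4062 W/m².
CH₄: 0.036 × (√2620 − √722) = 0.036 × (51.1859 − 26.8701) = 0.036 × 24.3158 = 0.8754 W/m².
Total ΔF = 4.4062 + 0.8754 = 5.2816 W/m².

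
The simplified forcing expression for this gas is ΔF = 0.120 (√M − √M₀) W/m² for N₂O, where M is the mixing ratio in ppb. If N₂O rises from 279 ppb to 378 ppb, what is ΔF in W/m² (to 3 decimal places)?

N₂O: 0.120 × (√378 − √279) = 0.120 × (19.4422 − 16.7033) = 0.120 × 2.7389 = 0.3287 W/m².

ΔF = 0.329 W/m²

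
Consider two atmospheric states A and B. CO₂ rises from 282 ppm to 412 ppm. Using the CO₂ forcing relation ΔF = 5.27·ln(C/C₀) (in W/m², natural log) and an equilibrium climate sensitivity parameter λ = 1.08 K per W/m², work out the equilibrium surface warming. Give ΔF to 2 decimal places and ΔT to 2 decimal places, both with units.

CO₂: 5.27 × ln(412/282) = 5.27 × ln(1.46099) = 5.27 × 0.37911 = 1.9979 W/m².
ΔT = λ ΔF = 1.08 × 2.00 = 2.1600 K.

ΔF = 2.00 W/m²; ΔT = 2.16 K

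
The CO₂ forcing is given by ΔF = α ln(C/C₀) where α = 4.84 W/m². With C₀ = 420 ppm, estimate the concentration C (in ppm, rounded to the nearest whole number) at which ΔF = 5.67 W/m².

C ≈ 1355 ppm

Set 4.84 ln(C/420) = 5.67, so ln(C/420) = 5.67/4.84 = 1.17149.
Then C/420 = e^1.17149 = 3.22680, giving C = 420 × 3.22680 = 1355.26 ppm.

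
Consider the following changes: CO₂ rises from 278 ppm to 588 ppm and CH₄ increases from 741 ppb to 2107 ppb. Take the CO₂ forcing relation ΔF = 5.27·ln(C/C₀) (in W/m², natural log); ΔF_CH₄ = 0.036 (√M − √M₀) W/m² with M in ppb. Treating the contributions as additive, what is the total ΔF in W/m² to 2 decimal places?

ΔF = 4.62 W/m²

CO₂: 5.27 × ln(588/278) = 5.27 × ln(2.11511) = 5.27 × 0.74911 = 3.9478 W/m².
CH₄: 0.036 × (√2107 − √741) = 0.036 × (45.9021 − 27.2213) = 0.036 × 18.6808 = 0.6725 W/m².
Total ΔF = 3.9478 + 0.6725 = 4.6203 W/m².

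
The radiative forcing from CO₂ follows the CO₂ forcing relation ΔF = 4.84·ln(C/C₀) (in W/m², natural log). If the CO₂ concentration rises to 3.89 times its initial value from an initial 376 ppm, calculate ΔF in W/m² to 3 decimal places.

ΔF = 4.84 × ln(3.89) = 4.84 × 1.35841 = 6.5747 W/m².

ΔF = 6.575 W/m²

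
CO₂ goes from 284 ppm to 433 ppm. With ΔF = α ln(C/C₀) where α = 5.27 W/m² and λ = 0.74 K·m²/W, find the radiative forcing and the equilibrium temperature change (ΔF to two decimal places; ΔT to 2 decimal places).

ΔF = 2.22 W/m²; ΔT = 1.64 K

CO₂: 5.27 × ln(433/284) = 5.27 × ln(1.52465) = 5.27 × 0.42176 = 2.2227 W/m².
ΔT = λ ΔF = 0.74 × 2.22 = 1.6428 K.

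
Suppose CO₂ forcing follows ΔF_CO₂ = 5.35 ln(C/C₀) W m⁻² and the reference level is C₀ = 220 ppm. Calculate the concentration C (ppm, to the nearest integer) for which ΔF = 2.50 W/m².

C ≈ 351 ppm

Set 5.35 ln(C/220) = 2.50, so ln(C/220) = 2.50/5.35 = 0.46729.
Then C/220 = e^0.46729 = 1.59566, giving C = 220 × 1.59566 = 351.05 ppm.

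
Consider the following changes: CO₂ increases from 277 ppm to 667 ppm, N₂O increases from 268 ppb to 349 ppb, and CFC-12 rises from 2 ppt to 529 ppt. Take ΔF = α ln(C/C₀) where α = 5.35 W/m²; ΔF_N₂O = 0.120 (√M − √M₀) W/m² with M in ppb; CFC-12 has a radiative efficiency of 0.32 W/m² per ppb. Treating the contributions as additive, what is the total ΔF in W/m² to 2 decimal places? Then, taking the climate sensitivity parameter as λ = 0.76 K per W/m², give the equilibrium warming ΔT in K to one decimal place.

CO₂: 5.35 × ln(667/277) = 5.35 × ln(2.40794) = 5.35 × 0.87877 = 4.7014 W/m².
N₂O: 0.120 × (√349 − √268) = 0.120 × (18.6815 − 16.3707) = 0.120 × 2.3108 = 0.2773 W/m².
CFC-12: Δ = 529 − 2 = 527 ppt = 0.527 ppb; ΔF = 0.32 × 0.527 = 0.1686 W/m².
Total ΔF = 4.7014 + 0.2773 + 0.1686 = 5.1473 W/m².
ΔT = λ ΔF = 0.76 × 5.15 = 3.9140 K.

ΔF = 5.15 W/m²; ΔT = 3.9 K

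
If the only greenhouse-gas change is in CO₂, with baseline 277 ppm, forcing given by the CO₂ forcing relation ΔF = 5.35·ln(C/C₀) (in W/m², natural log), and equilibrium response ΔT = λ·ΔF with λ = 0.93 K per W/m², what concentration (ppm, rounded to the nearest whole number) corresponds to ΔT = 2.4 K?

C ≈ 449 ppm

Required forcing: ΔF = ΔT/λ = 2.4/0.93 = 2.5806 W/m².
Then ln(C/277) = ΔF/5.35 = 2.5806/5.35 = 0.48236.
So C = 277 × e^0.48236 = 277 × 1.61989 = 448.71 ppm.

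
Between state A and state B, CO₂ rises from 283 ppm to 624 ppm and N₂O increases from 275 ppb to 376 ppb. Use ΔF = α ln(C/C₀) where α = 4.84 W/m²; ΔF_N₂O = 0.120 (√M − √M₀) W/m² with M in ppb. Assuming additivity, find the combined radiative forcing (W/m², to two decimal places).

CO₂: 4.84 × ln(624/283) = 4.84 × ln(2.20495) = 4.84 × 0.79070 = 3.8270 W/m².
N₂O: 0.120 × (√376 − √275) = 0.120 × (19.3907 − 16.5831) = 0.120 × 2.8076 = 0.3369 W/m².
Total ΔF = 3.8270 + 0.3369 = 4.1639 W/m².

ΔF = 4.16 W/m²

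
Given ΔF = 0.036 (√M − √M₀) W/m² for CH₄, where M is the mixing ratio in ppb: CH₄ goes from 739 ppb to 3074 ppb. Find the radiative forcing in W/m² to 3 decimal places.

ΔF = 1.017 W/m²

CH₄: 0.036 × (√3074 − √739) = 0.036 × (55.4437 − 27.1846) = 0.036 × 28.2591 = 1.0173 W/m².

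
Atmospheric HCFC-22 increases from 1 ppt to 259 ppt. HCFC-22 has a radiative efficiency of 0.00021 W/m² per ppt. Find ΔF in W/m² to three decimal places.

HCFC-22: ΔF = 0.00021 × (259 − 1) = 0.00021 × 258 = 0.0542 W/m².

ΔF = 0.054 W/m²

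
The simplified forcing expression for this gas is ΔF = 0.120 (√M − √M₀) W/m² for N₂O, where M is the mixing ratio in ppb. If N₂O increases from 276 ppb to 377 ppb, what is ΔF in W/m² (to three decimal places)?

ΔF = 0.336 W/m²

N₂O: 0.120 × (√377 − √276) = 0.120 × (19.4165 − 16.6132) = 0.120 × 2.8033 = 0.3364 W/m².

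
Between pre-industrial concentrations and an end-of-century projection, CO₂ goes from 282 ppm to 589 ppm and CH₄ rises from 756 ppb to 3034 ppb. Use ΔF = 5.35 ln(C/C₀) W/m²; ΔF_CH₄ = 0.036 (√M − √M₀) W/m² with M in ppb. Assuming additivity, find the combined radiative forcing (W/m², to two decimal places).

CO₂: 5.35 × ln(589/282) = 5.35 × ln(2.08865) = 5.35 × 0.73652 = 3.9404 W/m².
CH₄: 0.036 × (√3034 − √756) = 0.036 × (55.0818 − 27.4955) = 0.036 × 27.5863 = 0.9931 W/m².
Total ΔF = 3.9404 + 0.9931 = 4.9335 W/m².

ΔF = 4.93 W/m²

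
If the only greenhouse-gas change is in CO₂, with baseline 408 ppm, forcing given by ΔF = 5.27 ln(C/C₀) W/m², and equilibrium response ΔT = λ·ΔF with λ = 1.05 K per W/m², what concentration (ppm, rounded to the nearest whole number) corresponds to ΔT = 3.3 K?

C ≈ 741 ppm

Required forcing: ΔF = ΔT/λ = 3.3/1.05 = 3.1429 W/m².
Then ln(C/408) = ΔF/5.27 = 3.1429/5.27 = 0.59638.
So C = 408 × e^0.59638 = 408 × 1.81553 = 740.74 ppm.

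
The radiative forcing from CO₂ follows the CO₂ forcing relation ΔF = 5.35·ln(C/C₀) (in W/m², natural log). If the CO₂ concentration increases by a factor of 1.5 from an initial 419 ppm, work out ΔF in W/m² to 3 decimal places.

ΔF = 2.169 W/m²

Because the forcing depends only on the ratio C/C₀, the initial concentration does not enter.
ΔF = 5.35 × ln(1.5) = 5.35 × 0.40547 = 2.1693 W/m².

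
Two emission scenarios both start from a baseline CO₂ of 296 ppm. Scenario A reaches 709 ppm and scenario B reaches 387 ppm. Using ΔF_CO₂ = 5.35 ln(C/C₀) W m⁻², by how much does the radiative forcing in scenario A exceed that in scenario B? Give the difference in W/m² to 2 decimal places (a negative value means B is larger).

ΔF_A − ΔF_B = 3.24 W/m²

ΔF_A = 5.35 ln(709/296) = 5.35 × 0.87350 = 4.6732 W/m².
ΔF_B = 5.35 ln(387/296) = 5.35 × 0.26807 = 1.4342 W/m².
Difference: 4.6732 − 1.4342 = 3.2390 W/m².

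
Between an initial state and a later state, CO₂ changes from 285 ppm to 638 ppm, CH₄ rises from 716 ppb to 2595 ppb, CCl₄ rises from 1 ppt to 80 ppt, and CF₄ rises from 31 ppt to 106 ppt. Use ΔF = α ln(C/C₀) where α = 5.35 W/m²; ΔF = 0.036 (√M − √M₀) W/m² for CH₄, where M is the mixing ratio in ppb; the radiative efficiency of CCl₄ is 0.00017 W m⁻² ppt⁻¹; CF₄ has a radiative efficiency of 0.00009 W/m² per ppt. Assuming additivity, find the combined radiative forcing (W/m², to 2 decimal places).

CO₂: 5.35 × ln(638/285) = 5.35 × ln(2.23860) = 5.35 × 0.80585 = 4.3113 W/m².
CH₄: 0.036 × (√2595 − √716) = 0.036 × (50.9411 − 26.7582) = 0.036 × 24.1829 = 0.8706 W/m².
CCl₄: ΔF = 0.00017 × (80 − 1) = 0.00017 × 79 = 0.0134 W/m².
CF₄: ΔF = 0.00009 × (106 − 31) = 0.00009 × 75 = 0.0068 W/m².
Total ΔF = 4.3113 + 0.8706 + 0.0134 + 0.0068 = 5.2021 W/m².

ΔF = 5.20 W/m²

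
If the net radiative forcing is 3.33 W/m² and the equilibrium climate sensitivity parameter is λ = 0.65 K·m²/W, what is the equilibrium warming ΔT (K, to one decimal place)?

ΔT = λ ΔF = 0.65 × 3.33 = 2.1645 K.

ΔT = 2.2 K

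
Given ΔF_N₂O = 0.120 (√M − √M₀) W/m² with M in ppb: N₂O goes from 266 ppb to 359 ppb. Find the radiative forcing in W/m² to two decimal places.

N₂O: 0.120 × (√359 − √266) = 0.120 × (18.9473 − 16.3095) = 0.120 × 2.6378 = 0.3165 W/m².

ΔF = 0.32 W/m²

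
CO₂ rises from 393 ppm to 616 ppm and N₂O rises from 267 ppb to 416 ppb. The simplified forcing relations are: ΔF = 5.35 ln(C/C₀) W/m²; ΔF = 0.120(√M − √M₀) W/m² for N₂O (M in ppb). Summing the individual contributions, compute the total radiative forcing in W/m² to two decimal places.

ΔF = 2.89 W/m²

CO₂: 5.35 × ln(616/393) = 5.35 × ln(1.56743) = 5.35 × 0.44944 = 2.4045 W/m².
N₂O: 0.120 × (√416 − √267) = 0.120 × (20.3961 − 16.3401) = 0.120 × 4.0560 = 0.4867 W/m².
Total ΔF = 2.4045 + 0.4867 = 2.8912 W/m².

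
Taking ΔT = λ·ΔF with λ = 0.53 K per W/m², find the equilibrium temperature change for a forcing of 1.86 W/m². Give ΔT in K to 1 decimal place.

ΔT = 1.0 K

ΔT = λ ΔF = 0.53 × 1.86 = 0.9858 K.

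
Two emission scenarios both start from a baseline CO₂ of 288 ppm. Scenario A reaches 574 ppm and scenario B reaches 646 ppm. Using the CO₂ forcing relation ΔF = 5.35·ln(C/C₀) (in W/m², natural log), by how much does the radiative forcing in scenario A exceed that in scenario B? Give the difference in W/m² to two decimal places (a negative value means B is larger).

ΔF_A − ΔF_B = -0.63 W/m²

ΔF_A = 5.35 ln(574/288) = 5.35 × 0.68967 = 3.6897 W/m².
ΔF_B = 5.35 ln(646/288) = 5.35 × 0.80784 = 4.3219 W/m².
Difference: 3.6897 − 4.3219 = -0.6322 W/m².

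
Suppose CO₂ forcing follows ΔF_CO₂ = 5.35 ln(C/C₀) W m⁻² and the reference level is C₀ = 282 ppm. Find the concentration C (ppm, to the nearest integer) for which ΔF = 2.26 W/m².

C ≈ 430 ppm

Set 5.35 ln(C/282) = 2.26, so ln(C/282) = 2.26/5.35 = 0.42243.
Then C/282 = e^0.42243 = 1.52566, giving C = 282 × 1.52566 = 430.24 ppm.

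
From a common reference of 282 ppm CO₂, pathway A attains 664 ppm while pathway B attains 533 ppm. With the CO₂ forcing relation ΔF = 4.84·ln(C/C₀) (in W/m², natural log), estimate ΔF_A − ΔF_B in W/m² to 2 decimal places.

ΔF_A = 4.84 ln(664/282) = 4.84 × 0.85638 = 4.1449 W/m².
ΔF_B = 4.84 ln(533/282) = 4.84 × 0.63661 = 3.0812 W/m².
Difference: 4.1449 − 3.0812 = 1.0637 W/m².

ΔF_A − ΔF_B = 1.06 W/m²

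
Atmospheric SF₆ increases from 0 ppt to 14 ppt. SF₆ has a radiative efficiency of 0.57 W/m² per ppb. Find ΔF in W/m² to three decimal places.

ΔF = 0.008 W/m²

SF₆: Δ = 14 − 0 = 14 ppt = 0.014 ppb; ΔF = 0.57 × 0.014 = 0.0080 W/m².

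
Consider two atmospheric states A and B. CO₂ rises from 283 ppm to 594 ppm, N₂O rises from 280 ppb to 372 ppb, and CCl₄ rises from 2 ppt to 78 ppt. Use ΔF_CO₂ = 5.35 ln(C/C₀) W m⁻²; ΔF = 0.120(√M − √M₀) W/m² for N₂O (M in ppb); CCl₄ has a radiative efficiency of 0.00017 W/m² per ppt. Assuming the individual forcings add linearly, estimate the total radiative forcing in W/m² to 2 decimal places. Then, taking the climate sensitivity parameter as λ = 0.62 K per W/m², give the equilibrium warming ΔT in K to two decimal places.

ΔF = 4.29 W/m²; ΔT = 2.66 K

CO₂: 5.35 × ln(594/283) = 5.35 × ln(2.09894) = 5.35 × 0.74143 = 3.9667 W/m².
N₂O: 0.120 × (√372 − √280) = 0.120 × (19.2873 − 16.7332) = 0.120 × 2.5541 = 0.3065 W/m².
CCl₄: ΔF = 0.00017 × (78 − 2) = 0.00017 × 76 = 0.0129 W/m².
Total ΔF = 3.9667 + 0.3065 + 0.0129 = 4.2861 W/m².
ΔT = λ ΔF = 0.62 × 4.29 = 2.6598 K.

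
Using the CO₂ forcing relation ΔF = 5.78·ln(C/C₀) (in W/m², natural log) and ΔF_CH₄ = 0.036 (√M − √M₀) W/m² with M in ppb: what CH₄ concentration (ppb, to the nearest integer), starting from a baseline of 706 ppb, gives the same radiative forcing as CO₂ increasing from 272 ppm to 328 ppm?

M ≈ 3207 ppb

CO₂ forcing: 5.78 × ln(328/272) = 5.78 × 0.187212 = 1.08209 W/m².
Set 0.036(√M − √706) = 1.08209: √M = 1.08209/0.036 + √706 = 30.0581 + 26.5707 = 56.6288.
M = (56.6288)² = 3206.82 ppb.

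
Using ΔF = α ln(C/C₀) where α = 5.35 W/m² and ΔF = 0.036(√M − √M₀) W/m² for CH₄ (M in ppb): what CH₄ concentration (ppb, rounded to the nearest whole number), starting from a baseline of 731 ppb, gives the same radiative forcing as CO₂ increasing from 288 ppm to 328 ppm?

M ≈ 2150 ppb

CO₂ forcing: 5.35 × ln(328/288) = 5.35 × 0.130053 = 0.69578 W/m².
Set 0.036(√M − √731) = 0.69578: √M = 0.69578/0.036 + √731 = 19.3272 + 27.0370 = 46.3642.
M = (46.3642)² = 2149.64 ppb.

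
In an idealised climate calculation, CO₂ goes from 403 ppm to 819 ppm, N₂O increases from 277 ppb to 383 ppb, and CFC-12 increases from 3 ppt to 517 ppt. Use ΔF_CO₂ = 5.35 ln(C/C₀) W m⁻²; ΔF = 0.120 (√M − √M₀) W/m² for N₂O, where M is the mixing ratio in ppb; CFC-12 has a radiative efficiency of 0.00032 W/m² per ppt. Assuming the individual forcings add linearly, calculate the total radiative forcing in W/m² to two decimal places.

ΔF = 4.31 W/m²

CO₂: 5.35 × ln(819/403) = 5.35 × ln(2.03226) = 5.35 × 0.70915 = 3.7940 W/m².
N₂O: 0.120 × (√383 − √277) = 0.120 × (19.5704 − 16.6433) = 0.120 × 2.9271 = 0.3513 W/m².
CFC-12: ΔF = 0.00032 × (517 − 3) = 0.00032 × 514 = 0.1645 W/m².
Total ΔF = 3.7940 + 0.3513 + 0.1645 = 4.3098 W/m².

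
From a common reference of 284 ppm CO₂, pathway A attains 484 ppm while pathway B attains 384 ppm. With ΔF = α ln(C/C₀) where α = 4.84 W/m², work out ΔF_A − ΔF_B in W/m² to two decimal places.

ΔF_A − ΔF_B = 1.12 W/m²

ΔF_A = 4.84 ln(484/284) = 4.84 × 0.53311 = 2.5803 W/m².
ΔF_B = 4.84 ln(384/284) = 4.84 × 0.30167 = 1.4601 W/m².
Difference: 2.5803 − 1.4601 = 1.1202 W/m².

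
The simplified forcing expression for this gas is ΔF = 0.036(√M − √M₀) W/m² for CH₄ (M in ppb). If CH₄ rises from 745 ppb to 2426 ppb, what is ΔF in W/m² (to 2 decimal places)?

ΔF = 0.79 W/m²

CH₄: 0.036 × (√2426 − √745) = 0.036 × (49.2544 − 27.2947) = 0.036 × 21.9597 = 0.7905 W/m².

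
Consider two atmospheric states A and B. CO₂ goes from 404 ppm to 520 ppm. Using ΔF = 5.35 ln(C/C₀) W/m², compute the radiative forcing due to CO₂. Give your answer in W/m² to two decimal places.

ΔF = 1.35 W/m²

CO₂: 5.35 × ln(520/404) = 5.35 × ln(1.28713) = 5.35 × 0.25241 = 1.3504 W/m².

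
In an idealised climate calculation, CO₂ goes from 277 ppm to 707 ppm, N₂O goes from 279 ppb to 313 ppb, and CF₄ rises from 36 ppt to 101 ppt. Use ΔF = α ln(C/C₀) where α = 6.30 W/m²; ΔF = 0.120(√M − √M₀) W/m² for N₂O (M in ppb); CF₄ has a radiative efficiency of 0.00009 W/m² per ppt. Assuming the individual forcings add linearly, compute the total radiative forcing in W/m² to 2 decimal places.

CO₂: 6.30 × ln(707/277) = 6.30 × ln(2.55235) = 6.30 × 0.93701 = 5.9032 W/m².
N₂O: 0.120 × (√313 − √279) = 0.120 × (17.6918 − 16.7033) = 0.120 × 0.9885 = 0.1186 W/m².
CF₄: ΔF = 0.00009 × (101 − 36) = 0.00009 × 65 = 0.0059 W/m².
Total ΔF = 5.9032 + 0.1186 + 0.0059 = 6.0277 W/m².

ΔF = 6.03 W/m²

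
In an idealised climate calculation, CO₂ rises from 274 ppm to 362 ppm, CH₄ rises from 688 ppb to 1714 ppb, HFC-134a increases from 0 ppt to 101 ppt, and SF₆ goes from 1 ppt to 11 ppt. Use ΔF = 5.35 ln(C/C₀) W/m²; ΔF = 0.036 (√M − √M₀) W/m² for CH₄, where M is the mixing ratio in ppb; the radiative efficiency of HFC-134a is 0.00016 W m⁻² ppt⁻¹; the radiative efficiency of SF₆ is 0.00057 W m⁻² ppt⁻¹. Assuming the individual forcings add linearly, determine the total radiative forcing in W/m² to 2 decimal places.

CO₂: 5.35 × ln(362/274) = 5.35 × ln(1.32117) = 5.35 × 0.27852 = 1.4901 W/m².
CH₄: 0.036 × (√1714 − √688) = 0.036 × (41.4005 − 26.2298) = 0.036 × 15.1707 = 0.5461 W/m².
HFC-134a: ΔF = 0.00016 × (101 − 0) = 0.00016 × 101 = 0.0162 W/m².
SF₆: ΔF = 0.00057 × (11 − 1) = 0.00057 × 10 = 0.0057 W/m².
Total ΔF = 1.4901 + 0.5461 + 0.0162 + 0.0057 = 2.0581 W/m².

ΔF = 2.06 W/m²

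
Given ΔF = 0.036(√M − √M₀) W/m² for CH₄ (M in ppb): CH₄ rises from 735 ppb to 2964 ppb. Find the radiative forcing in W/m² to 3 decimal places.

CH₄: 0.036 × (√2964 − √735) = 0.036 × (54.4426 − 27.1109) = 0.036 × 27.3317 = 0.9839 W/m².

ΔF = 0.984 W/m²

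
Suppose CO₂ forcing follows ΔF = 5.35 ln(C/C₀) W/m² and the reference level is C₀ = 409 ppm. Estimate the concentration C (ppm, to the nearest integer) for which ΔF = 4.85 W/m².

C ≈ 1013 ppm

Set 5.35 ln(C/409) = 4.85, so ln(C/409) = 4.85/5.35 = 0.90654.
Then C/409 = e^0.90654 = 2.47574, giving C = 409 × 2.47574 = 1012.58 ppm.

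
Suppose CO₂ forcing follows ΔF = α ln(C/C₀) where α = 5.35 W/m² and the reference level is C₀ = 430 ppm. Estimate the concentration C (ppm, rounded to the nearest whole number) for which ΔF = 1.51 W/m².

Set 5.35 ln(C/430) = 1.51, so ln(C/430) = 1.51/5.35 = 0.28224.
Then C/430 = e^0.28224 = 1.32610, giving C = 430 × 1.32610 = 570.22 ppm.

C ≈ 570 ppm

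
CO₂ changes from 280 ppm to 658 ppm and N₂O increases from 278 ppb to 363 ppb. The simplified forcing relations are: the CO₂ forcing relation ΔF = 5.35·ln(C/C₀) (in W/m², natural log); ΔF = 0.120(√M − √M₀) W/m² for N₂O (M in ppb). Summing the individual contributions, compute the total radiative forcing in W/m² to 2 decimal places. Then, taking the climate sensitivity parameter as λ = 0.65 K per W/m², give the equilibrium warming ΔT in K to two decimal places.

ΔF = 4.86 W/m²; ΔT = 3.16 K

CO₂: 5.35 × ln(658/280) = 5.35 × ln(2.35000) = 5.35 × 0.85442 = 4.5711 W/m².
N₂O: 0.120 × (√363 − √278) = 0.120 × (19.0526 − 16.6733) = 0.120 × 2.3793 = 0.2855 W/m².
Total ΔF = 4.5711 + 0.2855 = 4.8566 W/m².
ΔT = λ ΔF = 0.65 × 4.86 = 3.1590 K.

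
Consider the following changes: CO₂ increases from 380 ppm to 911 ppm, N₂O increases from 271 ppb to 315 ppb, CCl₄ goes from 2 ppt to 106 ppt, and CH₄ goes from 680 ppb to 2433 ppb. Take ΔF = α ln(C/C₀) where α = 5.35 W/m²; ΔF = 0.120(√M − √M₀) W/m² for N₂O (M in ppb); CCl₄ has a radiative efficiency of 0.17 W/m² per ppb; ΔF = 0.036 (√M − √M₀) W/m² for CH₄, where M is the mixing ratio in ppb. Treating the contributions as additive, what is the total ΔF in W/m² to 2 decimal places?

ΔF = 5.69 W/m²

CO₂: 5.35 × ln(911/380) = 5.35 × ln(2.39737) = 5.35 × 0.87437 = 4.6779 W/m².
N₂O: 0.120 × (√315 − √271) = 0.120 × (17.7482 − 16.4621) = 0.120 × 1.2861 = 0.1543 W/m².
CCl₄: Δ = 106 − 2 = 104 ppt = 0.104 ppb; ΔF = 0.17 × 0.104 = 0.0177 W/m².
CH₄: 0.036 × (√2433 − √680) = 0.036 × (49.3254 − 26.0768) = 0.036 × 23.2486 = 0.8369 W/m².
Total ΔF = 4.6779 + 0.1543 + 0.0177 + 0.8369 = 5.6868 W/m².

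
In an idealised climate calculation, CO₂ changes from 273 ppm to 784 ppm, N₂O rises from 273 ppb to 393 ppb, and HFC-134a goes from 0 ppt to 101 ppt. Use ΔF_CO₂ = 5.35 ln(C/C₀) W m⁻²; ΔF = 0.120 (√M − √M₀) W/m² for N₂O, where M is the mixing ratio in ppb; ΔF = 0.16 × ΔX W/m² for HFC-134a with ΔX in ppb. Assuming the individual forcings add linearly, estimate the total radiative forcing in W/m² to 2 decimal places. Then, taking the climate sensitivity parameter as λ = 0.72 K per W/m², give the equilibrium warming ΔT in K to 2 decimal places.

CO₂: 5.35 × ln(784/273) = 5.35 × ln(2.87179) = 5.35 × 1.05494 = 5.6439 W/m².
N₂O: 0.120 × (√393 − √273) = 0.120 × (19.8242 − 16.5227) = 0.120 × 3.3015 = 0.3962 W/m².
HFC-134a: Δ = 101 − 0 = 101 ppt = 0.101 ppb; ΔF = 0.16 × 0.101 = 0.0162 W/m².
Total ΔF = 5.6439 + 0.3962 + 0.0162 = 6.0563 W/m².
ΔT = λ ΔF = 0.72 × 6.06 = 4.3632 K.

ΔF = 6.06 W/m²; ΔT = 4.36 K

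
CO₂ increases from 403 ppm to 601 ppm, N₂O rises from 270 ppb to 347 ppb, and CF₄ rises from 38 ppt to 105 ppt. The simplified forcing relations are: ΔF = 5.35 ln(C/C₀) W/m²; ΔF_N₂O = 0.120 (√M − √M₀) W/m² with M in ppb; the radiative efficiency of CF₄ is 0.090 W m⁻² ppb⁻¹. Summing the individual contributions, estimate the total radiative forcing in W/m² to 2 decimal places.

CO₂: 5.35 × ln(601/403) = 5.35 × ln(1.49132) = 5.35 × 0.39966 = 2.1382 W/m².
N₂O: 0.120 × (√347 − √270) = 0.120 × (18.6279 − 16.4317) = 0.120 × 2.1962 = 0.2635 W/m².
CF₄: Δ = 105 − 38 = 67 ppt = 0.067 ppb; ΔF = 0.090 × 0.067 = 0.0060 W/m².
Total ΔF = 2.1382 + 0.2635 + 0.0060 = 2.4077 W/m².

ΔF = 2.41 W/m²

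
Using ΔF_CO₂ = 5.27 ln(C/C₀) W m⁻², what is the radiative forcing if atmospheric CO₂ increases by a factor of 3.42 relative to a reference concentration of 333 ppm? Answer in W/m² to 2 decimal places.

Because the forcing depends only on the ratio C/C₀, the initial concentration does not enter.
ΔF = 5.27 × ln(3.42) = 5.27 × 1.22964 = 6.4802 W/m².

ΔF = 6.48 W/m²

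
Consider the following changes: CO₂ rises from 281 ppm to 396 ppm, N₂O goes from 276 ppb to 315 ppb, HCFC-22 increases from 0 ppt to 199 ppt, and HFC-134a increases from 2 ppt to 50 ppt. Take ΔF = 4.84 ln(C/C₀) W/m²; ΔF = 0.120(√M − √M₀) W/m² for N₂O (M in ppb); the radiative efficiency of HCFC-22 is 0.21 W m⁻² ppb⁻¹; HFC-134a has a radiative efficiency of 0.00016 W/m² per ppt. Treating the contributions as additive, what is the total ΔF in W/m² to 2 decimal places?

ΔF = 1.85 W/m²

CO₂: 4.84 × ln(396/281) = 4.84 × ln(1.40925) = 4.84 × 0.34306 = 1.6604 W/m².
N₂O: 0.120 × (√315 − √276) = 0.120 × (17.7482 − 16.6132) = 0.120 × 1.1350 = 0.1362 W/m².
HCFC-22: Δ = 199 − 0 = 199 ppt = 0.199 ppb; ΔF = 0.21 × 0.199 = 0.0418 W/m².
HFC-134a: ΔF = 0.00016 × (50 − 2) = 0.00016 × 48 = 0.0077 W/m².
Total ΔF = 1.6604 + 0.1362 + 0.0418 + 0.0077 = 1.8461 W/m².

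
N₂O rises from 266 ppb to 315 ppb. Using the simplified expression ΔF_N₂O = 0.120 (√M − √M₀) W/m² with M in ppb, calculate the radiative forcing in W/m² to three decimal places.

N₂O: 0.120 × (√315 − √266) = 0.120 × (17.7482 − 16.3095) = 0.120 × 1.4387 = 0.1726 W/m².

ΔF = 0.173 W/m²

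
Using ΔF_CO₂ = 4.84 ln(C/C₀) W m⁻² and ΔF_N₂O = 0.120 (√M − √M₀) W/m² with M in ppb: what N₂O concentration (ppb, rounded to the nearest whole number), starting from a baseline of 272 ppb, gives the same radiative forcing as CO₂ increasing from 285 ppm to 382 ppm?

M ≈ 801 ppb

CO₂ forcing: 4.84 × ln(382/285) = 4.84 × 0.292931 = 1.41779 W/m².
Set 0.120(√M − √272) = 1.41779: √M = 1.41779/0.120 + √272 = 11.8149 + 16.4924 = 28.3073.
M = (28.3073)² = 801.30 ppb.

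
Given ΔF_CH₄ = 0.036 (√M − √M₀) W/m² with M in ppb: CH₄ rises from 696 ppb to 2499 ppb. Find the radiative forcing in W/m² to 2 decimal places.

ΔF = 0.85 W/m²

CH₄: 0.036 × (√2499 − √696) = 0.036 × (49.9900 − 26.3818) = 0.036 × 23.6082 = 0.8499 W/m².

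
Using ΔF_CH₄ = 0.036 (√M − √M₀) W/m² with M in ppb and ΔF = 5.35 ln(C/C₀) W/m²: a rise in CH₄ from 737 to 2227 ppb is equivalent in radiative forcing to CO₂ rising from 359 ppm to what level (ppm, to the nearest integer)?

C ≈ 411 ppm

CH₄ forcing: 0.036 × (√2227 − √737) = 0.036 × (47.1911 − 27.1477) = 0.036 × 20.0434 = 0.72156 W/m².
Set 5.35 ln(C/359) = 0.72156: ln(C/359) = 0.72156/5.35 = 0.13487, so C = 359 × e^0.13487 = 359 × 1.14439 = 410.84 ppm.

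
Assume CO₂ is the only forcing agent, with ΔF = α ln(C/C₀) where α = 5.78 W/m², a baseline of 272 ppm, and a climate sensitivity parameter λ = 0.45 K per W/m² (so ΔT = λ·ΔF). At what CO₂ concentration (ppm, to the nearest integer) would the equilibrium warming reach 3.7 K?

C ≈ 1128 ppm

Required forcing: ΔF = ΔT/λ = 3.7/0.45 = 8.2222 W/m².
Then ln(C/272) = ΔF/5.78 = 8.2222/5.78 = 1.42253.
So C = 272 × e^1.42253 = 272 × 4.14760 = 1128.15 ppm.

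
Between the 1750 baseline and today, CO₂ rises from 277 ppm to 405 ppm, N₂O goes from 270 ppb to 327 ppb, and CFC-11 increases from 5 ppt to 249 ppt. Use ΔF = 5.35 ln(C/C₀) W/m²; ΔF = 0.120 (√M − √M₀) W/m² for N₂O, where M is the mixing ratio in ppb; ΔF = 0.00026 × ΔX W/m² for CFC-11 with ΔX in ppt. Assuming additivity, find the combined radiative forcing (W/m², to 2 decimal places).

ΔF = 2.29 W/m²

CO₂: 5.35 × ln(405/277) = 5.35 × ln(1.46209) = 5.35 × 0.37987 = 2.0323 W/m².
N₂O: 0.120 × (√327 − √270) = 0.120 × (18.0831 − 16.4317) = 0.120 × 1.6514 = 0.1982 W/m².
CFC-11: ΔF = 0.00026 × (249 − 5) = 0.00026 × 244 = 0.0634 W/m².
Total ΔF = 2.0323 + 0.1982 + 0.0634 = 2.2939 W/m².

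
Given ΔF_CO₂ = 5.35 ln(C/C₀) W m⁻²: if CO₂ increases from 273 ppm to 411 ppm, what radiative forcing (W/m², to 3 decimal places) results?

CO₂: 5.35 × ln(411/273) = 5.35 × ln(1.50549) = 5.35 × 0.40912 = 2.1888 W/m².

ΔF = 2.189 W/m²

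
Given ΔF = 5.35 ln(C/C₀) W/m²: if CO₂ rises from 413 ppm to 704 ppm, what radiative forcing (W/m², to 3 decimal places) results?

CO₂ absorption bands are partially saturated, so forcing scales with the logarithm of the concentration ratio.
CO₂: 5.35 × ln(704/413) = 5.35 × ln(1.70460) = 5.35 × 0.53333 = 2.8533 W/m².

ΔF = 2.853 W/m²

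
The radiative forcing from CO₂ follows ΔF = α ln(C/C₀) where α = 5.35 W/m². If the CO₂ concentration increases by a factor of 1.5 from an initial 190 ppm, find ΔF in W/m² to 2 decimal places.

ΔF = 2.17 W/m²

Because the forcing depends only on the ratio C/C₀, the initial concentration does not enter.
ΔF = 5.35 × ln(1.5) = 5.35 × 0.40547 = 2.1693 W/m².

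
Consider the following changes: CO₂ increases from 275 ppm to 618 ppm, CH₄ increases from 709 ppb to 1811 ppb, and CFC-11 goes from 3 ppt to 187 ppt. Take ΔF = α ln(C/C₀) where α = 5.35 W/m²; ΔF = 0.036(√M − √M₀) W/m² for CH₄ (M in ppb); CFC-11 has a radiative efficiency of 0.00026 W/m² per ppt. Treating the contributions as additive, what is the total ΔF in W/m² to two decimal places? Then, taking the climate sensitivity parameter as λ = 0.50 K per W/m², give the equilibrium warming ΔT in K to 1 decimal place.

CO₂: 5.35 × ln(618/275) = 5.35 × ln(2.24727) = 5.35 × 0.80972 = 4.3320 W/m².
CH₄: 0.036 × (√1811 − √709) = 0.036 × (42.5558 − 26.6271) = 0.036 × 15.9287 = 0.5734 W/m².
CFC-11: ΔF = 0.00026 × (187 − 3) = 0.00026 × 184 = 0.0478 W/m².
Total ΔF = 4.3320 + 0.5734 + 0.0478 = 4.9532 W/m².
ΔT = λ ΔF = 0.50 × 4.95 = 2.4750 K.

ΔF = 4.95 W/m²; ΔT = 2.5 K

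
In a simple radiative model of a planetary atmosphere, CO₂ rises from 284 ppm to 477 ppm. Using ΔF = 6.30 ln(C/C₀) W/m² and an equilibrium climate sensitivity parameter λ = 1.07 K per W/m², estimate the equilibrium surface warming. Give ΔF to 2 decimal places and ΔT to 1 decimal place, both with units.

ΔF = 3.27 W/m²; ΔT = 3.5 K

CO₂: 6.30 × ln(477/284) = 6.30 × ln(1.67958) = 6.30 × 0.51854 = 3.2668 W/m².
ΔT = λ ΔF = 1.07 × 3.27 = 3.4989 K.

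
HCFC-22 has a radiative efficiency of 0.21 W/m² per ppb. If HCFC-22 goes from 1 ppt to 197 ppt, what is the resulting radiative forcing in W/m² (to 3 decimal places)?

HCFC-22: Δ = 197 − 1 = 196 ppt = 0.196 ppb; ΔF = 0.21 × 0.196 = 0.0412 W/m².

ΔF = 0.041 W/m²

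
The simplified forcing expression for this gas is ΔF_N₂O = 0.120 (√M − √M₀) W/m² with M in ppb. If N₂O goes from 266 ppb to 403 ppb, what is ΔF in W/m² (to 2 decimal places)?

ΔF = 0.45 W/m²

N₂O: 0.120 × (√403 − √266) = 0.120 × (20.0749 − 16.3095) = 0.120 × 3.7654 = 0.4518 W/m².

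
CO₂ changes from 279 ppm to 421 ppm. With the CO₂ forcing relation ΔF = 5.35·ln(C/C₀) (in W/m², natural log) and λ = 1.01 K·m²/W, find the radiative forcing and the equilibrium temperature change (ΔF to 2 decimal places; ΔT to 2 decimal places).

ΔF = 2.20 W/m²; ΔT = 2.22 K

CO₂: 5.35 × ln(421/279) = 5.35 × ln(1.50896) = 5.35 × 0.41142 = 2.2011 W/m².
ΔT = λ ΔF = 1.01 × 2.20 = 2.2220 K.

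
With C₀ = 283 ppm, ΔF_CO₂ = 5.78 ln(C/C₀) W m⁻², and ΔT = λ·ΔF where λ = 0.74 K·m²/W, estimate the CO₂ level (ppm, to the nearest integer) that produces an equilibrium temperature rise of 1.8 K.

C ≈ 431 ppm

Required forcing: ΔF = ΔT/λ = 1.8/0.74 = 2.4324 W/m².
Then ln(C/283) = ΔF/5.78 = 2.4324/5.78 = 0.42083.
So C = 283 × e^0.42083 = 283 × 1.52323 = 431.07 ppm.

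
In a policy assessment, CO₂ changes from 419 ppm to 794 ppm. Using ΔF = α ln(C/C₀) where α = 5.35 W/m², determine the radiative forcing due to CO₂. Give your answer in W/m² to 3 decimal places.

CO₂: 5.35 × ln(794/419) = 5.35 × ln(1.89499) = 5.35 × 0.63921 = 3.4198 W/m².

ΔF = 3.420 W/m²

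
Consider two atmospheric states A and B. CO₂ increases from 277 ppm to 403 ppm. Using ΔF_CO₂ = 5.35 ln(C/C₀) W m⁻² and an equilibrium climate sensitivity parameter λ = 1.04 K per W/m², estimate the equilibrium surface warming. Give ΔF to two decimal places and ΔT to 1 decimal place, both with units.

CO₂: 5.35 × ln(403/277) = 5.35 × ln(1.45487) = 5.35 × 0.37492 = 2.0058 W/m².
ΔT = λ ΔF = 1.04 × 2.01 = 2.0904 K.

ΔF = 2.01 W/m²; ΔT = 2.1 K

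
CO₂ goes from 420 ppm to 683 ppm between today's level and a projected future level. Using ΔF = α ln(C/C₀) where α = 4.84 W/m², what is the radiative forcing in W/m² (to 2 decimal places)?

ΔF = 2.35 W/m²

CO₂: 4.84 × ln(683/420) = 4.84 × ln(1.62619) = 4.84 × 0.48624 = 2.3534 W/m².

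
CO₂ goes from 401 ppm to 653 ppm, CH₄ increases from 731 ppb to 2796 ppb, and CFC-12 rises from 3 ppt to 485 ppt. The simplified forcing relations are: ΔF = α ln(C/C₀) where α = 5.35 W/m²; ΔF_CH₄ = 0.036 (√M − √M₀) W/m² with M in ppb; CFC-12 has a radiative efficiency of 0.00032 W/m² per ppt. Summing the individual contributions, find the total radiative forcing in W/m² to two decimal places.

ΔF = 3.69 W/m²

CO₂: 5.35 × ln(653/401) = 5.35 × ln(1.62843) = 5.35 × 0.48762 = 2.6088 W/m².
CH₄: 0.036 × (√2796 − √731) = 0.036 × (52.8772 − 27.0370) = 0.036 × 25.8402 = 0.9302 W/m².
CFC-12: ΔF = 0.00032 × (485 − 3) = 0.00032 × 482 = 0.1542 W/m².
Total ΔF = 2.6088 + 0.9302 + 0.1542 = 3.6932 W/m².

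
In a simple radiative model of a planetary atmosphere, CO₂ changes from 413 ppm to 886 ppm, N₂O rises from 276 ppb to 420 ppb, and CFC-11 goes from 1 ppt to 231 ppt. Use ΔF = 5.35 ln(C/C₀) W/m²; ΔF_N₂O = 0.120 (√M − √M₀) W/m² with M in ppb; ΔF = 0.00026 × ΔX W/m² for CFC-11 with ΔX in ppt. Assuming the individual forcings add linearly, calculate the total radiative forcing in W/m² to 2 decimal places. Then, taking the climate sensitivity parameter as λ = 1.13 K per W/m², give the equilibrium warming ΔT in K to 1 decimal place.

ΔF = 4.61 W/m²; ΔT = 5.2 K

CO₂: 5.35 × ln(886/413) = 5.35 × ln(2.14528) = 5.35 × 0.76327 = 4.0835 W/m².
N₂O: 0.120 × (√420 − √276) = 0.120 × (20.4939 − 16.6132) = 0.120 × 3.8807 = 0.4657 W/m².
CFC-11: ΔF = 0.00026 × (231 − 1) = 0.00026 × 230 = 0.0598 W/m².
Total ΔF = 4.0835 + 0.4657 + 0.0598 = 4.6090 W/m².
ΔT = λ ΔF = 1.13 × 4.61 = 5.2093 K.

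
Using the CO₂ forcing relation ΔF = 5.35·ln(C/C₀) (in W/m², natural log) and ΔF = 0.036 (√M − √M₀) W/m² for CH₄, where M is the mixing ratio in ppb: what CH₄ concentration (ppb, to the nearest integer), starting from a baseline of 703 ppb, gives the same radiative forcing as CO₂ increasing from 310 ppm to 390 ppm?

CO₂ forcing: 5.35 × ln(390/310) = 5.35 × 0.229574 = 1.22822 W/m².
Set 0.036(√M − √703) = 1.22822: √M = 1.22822/0.036 + √703 = 34.1172 + 26.5141 = 60.6313.
M = (60.6313)² = 3676.15 ppb.

M ≈ 3676 ppb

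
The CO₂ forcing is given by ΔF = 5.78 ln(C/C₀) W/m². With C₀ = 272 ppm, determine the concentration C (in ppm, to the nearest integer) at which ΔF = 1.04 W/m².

Set 5.78 ln(C/272) = 1.04, so ln(C/272) = 1.04/5.78 = 0.17993.
Then C/272 = e^0.17993 = 1.19713, giving C = 272 × 1.19713 = 325.62 ppm.

C ≈ 326 ppm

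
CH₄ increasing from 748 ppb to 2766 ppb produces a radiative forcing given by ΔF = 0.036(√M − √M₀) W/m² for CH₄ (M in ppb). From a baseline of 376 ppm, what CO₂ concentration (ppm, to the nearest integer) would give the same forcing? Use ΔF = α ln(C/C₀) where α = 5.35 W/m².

C ≈ 446 ppm

CH₄ forcing: 0.036 × (√2766 − √748) = 0.036 × (52.5928 − 27.3496) = 0.036 × 25.2432 = 0.90876 W/m².
Set 5.35 ln(C/376) = 0.90876: ln(C/376) = 0.90876/5.35 = 0.16986, so C = 376 × e^0.16986 = 376 × 1.18514 = 445.61 ppm.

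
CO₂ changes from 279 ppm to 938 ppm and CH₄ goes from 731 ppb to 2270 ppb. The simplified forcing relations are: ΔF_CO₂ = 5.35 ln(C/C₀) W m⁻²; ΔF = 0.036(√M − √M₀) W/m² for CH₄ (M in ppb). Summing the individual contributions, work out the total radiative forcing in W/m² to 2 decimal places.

CO₂: 5.35 × ln(938/279) = 5.35 × ln(3.36201) = 5.35 × 1.21254 = 6.4871 W/m².
CH₄: 0.036 × (√2270 − √731) = 0.036 × (47.6445 − 27.0370) = 0.036 × 20.6075 = 0.7419 W/m².
Total ΔF = 6.4871 + 0.7419 = 7.2290 W/m².

ΔF = 7.23 W/m²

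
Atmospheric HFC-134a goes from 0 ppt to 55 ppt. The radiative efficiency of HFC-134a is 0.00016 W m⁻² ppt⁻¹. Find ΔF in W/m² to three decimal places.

ΔF = 0.009 W/m²

HFC-134a: ΔF = 0.00016 × (55 − 0) = 0.00016 × 55 = 0.0088 W/m².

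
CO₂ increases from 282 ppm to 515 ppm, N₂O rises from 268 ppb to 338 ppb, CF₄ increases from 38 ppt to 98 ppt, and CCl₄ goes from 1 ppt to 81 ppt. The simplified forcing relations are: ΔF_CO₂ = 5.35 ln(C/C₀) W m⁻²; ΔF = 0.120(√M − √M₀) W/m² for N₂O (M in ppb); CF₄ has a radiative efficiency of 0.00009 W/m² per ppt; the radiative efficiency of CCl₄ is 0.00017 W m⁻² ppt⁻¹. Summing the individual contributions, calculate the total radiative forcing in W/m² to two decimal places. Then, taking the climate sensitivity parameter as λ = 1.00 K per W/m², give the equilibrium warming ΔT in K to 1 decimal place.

CO₂: 5.35 × ln(515/282) = 5.35 × ln(1.82624) = 5.35 × 0.60226 = 3.2221 W/m².
N₂O: 0.120 × (√338 − √268) = 0.120 × (18.3848 − 16.3707) = 0.120 × 2.0141 = 0.2417 W/m².
CF₄: ΔF = 0.00009 × (98 − 38) = 0.00009 × 60 = 0.0054 W/m².
CCl₄: ΔF = 0.00017 × (81 − 1) = 0.00017 × 80 = 0.0136 W/m².
Total ΔF = 3.2221 + 0.2417 + 0.0054 + 0.0136 = 3.4828 W/m².
ΔT = λ ΔF = 1.00 × 3.48 = 3.4800 K.

ΔF = 3.48 W/m²; ΔT = 3.5 K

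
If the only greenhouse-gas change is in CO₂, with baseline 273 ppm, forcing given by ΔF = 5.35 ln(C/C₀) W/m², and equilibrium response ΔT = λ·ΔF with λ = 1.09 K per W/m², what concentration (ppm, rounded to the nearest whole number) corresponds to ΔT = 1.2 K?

C ≈ 335 ppm

Required forcing: ΔF = ΔT/λ = 1.2/1.09 = 1.1009 W/m².
Then ln(C/273) = ΔF/5.35 = 1.1009/5.35 = 0.20578.
So C = 273 × e^0.20578 = 273 × 1.22848 = 335.38 ppm.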